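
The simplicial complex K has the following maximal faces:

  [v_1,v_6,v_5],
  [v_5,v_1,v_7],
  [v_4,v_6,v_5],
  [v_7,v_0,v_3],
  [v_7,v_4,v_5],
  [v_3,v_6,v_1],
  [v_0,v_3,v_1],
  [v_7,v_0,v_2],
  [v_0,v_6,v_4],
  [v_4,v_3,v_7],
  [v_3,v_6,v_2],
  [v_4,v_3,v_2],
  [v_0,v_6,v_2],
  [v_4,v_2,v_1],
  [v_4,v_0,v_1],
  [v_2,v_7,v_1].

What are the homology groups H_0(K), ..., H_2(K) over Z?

Order the vertices as v_0 < v_1 < v_2 < v_3 < v_4 < v_5 < v_6 < v_7. Listing each simplex with vertices in this order, K has dimension 2 with simplices:

  0-simplices (8): [v_0], [v_1], [v_2], [v_3], [v_4], [v_5], [v_6], [v_7]
  1-simplices (24): (24 of them)
  2-simplices (16): (16 of them)

Hence C_0 ≅ Z^8, C_1 ≅ Z^24, C_2 ≅ Z^16.

The boundary map ∂_1: C_1 → C_0 is given by ∂[p,q] = [q] − [p].
This gives a 8×24 integer matrix of rank 7; reducing to Smith normal form yields diagonal entries (1,1,1,1,1,1,1).

The boundary map ∂_2: C_2 → C_1 acts by ∂[p,q,r] = [q,r] − [p,r] + [p,q]. For instance
  ∂[v_1,v_5,v_6] = [v_5,v_6] − [v_1,v_6] + [v_1,v_5],
  ∂[v_1,v_2,v_4] = [v_2,v_4] − [v_1,v_4] + [v_1,v_2].
The resulting 24×16 matrix has rank 15, and its Smith normal form has invariant factors (1,1,1,1,1,1,1,1,1,1,1,1,1,1,1).

Computing H_k = (kernel of ∂_k) / (image of ∂_{k+1}):

  H_0: rank C_0 − rank ∂_1 = 8 − 7 = 1, and the invariant factors of ∂_1 are all 1, so H_0 = Z.
  H_1: rank ker ∂_1 − rank ∂_2 = (24 − 7) − 15 = 2, and the invariant factors of ∂_2 are all 1, so H_1 = Z^2.
  H_2: rank ker ∂_2 − rank ∂_3 = (16 − 15) − 0 = 1, and there is no ∂_3, so H_2 = Z.

H_0 = Z,  H_1 = Z^2,  H_2 = Z.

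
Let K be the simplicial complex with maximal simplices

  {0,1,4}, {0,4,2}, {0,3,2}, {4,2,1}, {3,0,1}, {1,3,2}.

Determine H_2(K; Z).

H_2 = Z.

Fix the vertex order 0 < 1 < 2 < 3 < 4 and write every simplex with vertices in increasing order. Then dim K = 2 and the simplices of K are:

  0-simplices (5): [0], [1], [2], [3], [4]
  1-simplices (9): [0,1], [0,2], [0,3], [0,4], [1,2], [1,3], [1,4], [2,3], [2,4]
  2-simplices (6): [0,1,3], [0,1,4], [0,2,3], [0,2,4], [1,2,3], [1,2,4]

giving chain groups C_0 ≅ Z^5, C_1 ≅ Z^9, C_2 ≅ Z^6.

∂_1: C_1 → C_0 is given by ∂[p,q] = [q] − [p].
The 5×9 boundary matrix has rank 4 and Smith normal form diag(1,1,1,1).

The boundary map ∂_2: C_2 → C_1 sends each 2-simplex [p,q,r] to [q,r] − [p,r] + [p,q]. For instance
  ∂[0,2,4] = [2,4] − [0,4] + [0,2],
  ∂[0,2,3] = [2,3] − [0,3] + [0,2].
The 9×6 boundary matrix has rank 5 and Smith normal form diag(1,1,1,1,1).

Now H_k = ker ∂_k / im ∂_{k+1}, so:

  H_2: rank ker ∂_2 − rank ∂_3 = (6 − 5) − 0 = 1, and there is no ∂_3, so H_2 ≅ Z.

(K is a triangulation of the 2-sphere S^2.)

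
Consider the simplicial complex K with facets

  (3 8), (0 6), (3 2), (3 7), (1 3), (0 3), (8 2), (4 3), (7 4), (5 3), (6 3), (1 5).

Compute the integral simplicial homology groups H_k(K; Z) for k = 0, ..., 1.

We work with the vertex ordering 0 < 1 < 2 < 3 < 4 < 5 < 6 < 7 < 8. The simplices of K, each written with vertices in increasing order, are:

  0-simplices (9): [0], [1], [2], [3], [4], [5], [6], [7], [8]
  1-simplices (12): [0,3], [0,6], [1,3], [1,5], [2,3], [2,8], [3,4], [3,5], [3,6], [3,7], [3,8], [4,7]

giving chain groups C_0 ≅ Z^9, C_1 ≅ Z^12.

∂_1: C_1 → C_0 maps an edge to its endpoints' difference, ∂[p,q] = q − p.
This gives a 9×12 integer matrix of rank 8; reducing to Smith normal form yields diagonal entries (1,1,1,1,1,1,1,1).

Computing H_k = (kernel of ∂_k) / (image of ∂_{k+1}):

  H_0: rank C_0 − rank ∂_1 = 9 − 8 = 1, and the invariant factors of ∂_1 are all 1, so H_0 = Z.
  H_1: rank ker ∂_1 − rank ∂_2 = (12 − 8) − 0 = 4, and there is no ∂_2, so H_1 = Z^4.

(K is a triangulation of a wedge of 4 circles.)

H_0 = Z,  H_1 = Z^4.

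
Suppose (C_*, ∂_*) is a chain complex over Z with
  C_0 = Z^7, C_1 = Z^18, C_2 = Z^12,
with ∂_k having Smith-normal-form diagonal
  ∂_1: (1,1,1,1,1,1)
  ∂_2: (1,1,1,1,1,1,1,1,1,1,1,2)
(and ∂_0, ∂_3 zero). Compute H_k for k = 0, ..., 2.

H_0 = Z,  H_1 = Z/2Z,  H_2 = 0.

H_0: b_0 = 7 − 0 − 6 = 1; torsion from ∂_1 factors > 1: none. So H_0 = Z.
H_1: b_1 = 18 − 6 − 12 = 0; torsion from ∂_2 factors > 1: [2]. So H_1 = Z/2Z.
H_2: b_2 = 12 − 12 − 0 = 0; torsion from ∂_3 factors > 1: none. So H_2 = 0.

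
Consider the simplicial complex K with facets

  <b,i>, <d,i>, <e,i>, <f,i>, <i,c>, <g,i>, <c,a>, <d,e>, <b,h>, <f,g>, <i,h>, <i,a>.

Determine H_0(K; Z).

H_0 = Z.

Fix the vertex order a < b < c < d < e < f < g < h < i and write every simplex with vertices in increasing order. Then dim K = 1 and the simplices of K are:

  0-simplices (9): a, b, c, d, e, f, g, h, i
  1-simplices (12): ac, ai, bh, bi, ci, de, di, ei, fg, fi, gi, hi

so the chain groups are C_0 ≅ Z^9, C_1 ≅ Z^12.

∂_1: C_1 → C_0 maps an edge to its endpoints' difference, ∂[p,q] = q − p.
The resulting 9×12 matrix has rank 8, and its Smith normal form has invariant factors (1,1,1,1,1,1,1,1).

Reading off H_k = ker ∂_k / im ∂_{k+1}:

  H_0: rank C_0 − rank ∂_1 = 9 − 8 = 1, and the invariant factors of ∂_1 are all 1, so H_0 ≅ Z.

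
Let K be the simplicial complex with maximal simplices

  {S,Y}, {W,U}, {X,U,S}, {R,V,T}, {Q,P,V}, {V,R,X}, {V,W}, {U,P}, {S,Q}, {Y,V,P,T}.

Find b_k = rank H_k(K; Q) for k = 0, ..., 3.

Order the vertices as P < Q < R < S < T < U < V < W < X < Y. Listing each simplex with vertices in this order, K has dimension 3 with simplices:

  0-simplices (10): P, Q, R, S, T, U, V, W, X, Y
  1-simplices (20): PQ, PT, PU, PV, PY, QS, QV, RT, RV, RX, SU, SX, SY, TV, TY, UW, UX, VW, VX, VY
  2-simplices (8): PQV, PTV, PTY, PVY, RTV, RVX, SUX, TVY
  3-simplices (1): PTVY

giving chain groups C_0 ≅ Z^10, C_1 ≅ Z^20, C_2 ≅ Z^8, C_3 ≅ Z^1.

Boundary ∂_1: C_1 → C_0 maps an edge to its endpoints' difference, ∂[p,q] = q − p.
As a 10×20 matrix over Z this has rank 9, with invariant factors (1,1,1,1,1,1,1,1,1).

Boundary ∂_2: C_2 → C_1 maps a triangle to the signed sum of its edges. For instance
  ∂PVY = VY − PY + PV,
  ∂RVX = VX − RX + RV.
The 20×8 boundary matrix has rank 7 and Smith normal form diag(1,1,1,1,1,1,1).

Boundary ∂_3: C_3 → C_2 sends each 3-simplex σ to the alternating sum Σ_i (−1)^i (σ with its i-th vertex removed). For instance
  ∂PTVY = TVY − PVY + PTY − PTV.
As a 8×1 matrix over Z this has rank 1, with invariant factors (1).

Reading off H_k = ker ∂_k / im ∂_{k+1}:

  H_0: rank C_0 − rank ∂_1 = 10 − 9 = 1, and the invariant factors of ∂_1 are all 1, so H_0 ≅ Z.
  H_1: rank ker ∂_1 − rank ∂_2 = (20 − 9) − 7 = 4, and the invariant factors of ∂_2 are all 1, so H_1 ≅ Z^4.
  H_2: rank ker ∂_2 − rank ∂_3 = (8 − 7) − 1 = 0, and the invariant factors of ∂_3 are all 1, so H_2 ≅ 0.
  H_3: rank ker ∂_3 − rank ∂_4 = (1 − 1) − 0 = 0, and there is no ∂_4, so H_3 ≅ 0.

As a check, the Euler characteristic is 10 − 20 + 8 − 1 = -3, which agrees with 1 − 4 + 0 − 0 = -3.

Hence the Betti numbers are b_0 = 1, b_1 = 4, b_2 = 0, b_3 = 0.

b_0 = 1, b_1 = 4, b_2 = 0, b_3 = 0.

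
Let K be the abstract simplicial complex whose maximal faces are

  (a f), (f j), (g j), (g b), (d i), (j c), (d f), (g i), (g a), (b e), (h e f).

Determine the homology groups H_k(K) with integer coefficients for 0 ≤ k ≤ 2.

H_0 ≅ Z,  H_1 ≅ Z^3,  H_2 = 0.

Fix the vertex order a < b < c < d < e < f < g < h < i < j and write every simplex with vertices in increasing order. Then dim K = 2 and the simplices of K are:

  0-simplices (10): a, b, c, d, e, f, g, h, i, j
  1-simplices (13): af, ag, be, bg, cj, df, di, ef, eh, fh, fj, gi, gj
  2-simplices (1): efh

giving chain groups C_0 ≅ Z^10, C_1 ≅ Z^13, C_2 ≅ Z^1.

Boundary ∂_1: C_1 → C_0 maps an edge to its endpoints' difference, ∂[p,q] = q − p. For instance
  ∂gj = j − g.
The resulting 10×13 matrix has rank 9, and its Smith normal form has invariant factors (1,1,1,1,1,1,1,1,1).

∂_2: C_2 → C_1 acts by ∂[p,q,r] = [q,r] − [p,r] + [p,q]. For instance
  ∂efh = fh − eh + ef.
The resulting 13×1 matrix has rank 1, and its Smith normal form has invariant factors (1).

From H_k ≅ ker(∂_k) / im(∂_{k+1}) we obtain:

  H_0: rank C_0 − rank ∂_1 = 10 − 9 = 1, and the invariant factors of ∂_1 are all 1, so H_0 = Z.
  H_1: rank ker ∂_1 − rank ∂_2 = (13 − 9) − 1 = 3, and the invariant factors of ∂_2 are all 1, so H_1 = Z^3.
  H_2: rank ker ∂_2 − rank ∂_3 = (1 − 1) − 0 = 0, and there is no ∂_3, so H_2 = 0.

As a check, the Euler characteristic is 10 − 13 + 1 = -2, which agrees with 1 − 3 + 0 = -2.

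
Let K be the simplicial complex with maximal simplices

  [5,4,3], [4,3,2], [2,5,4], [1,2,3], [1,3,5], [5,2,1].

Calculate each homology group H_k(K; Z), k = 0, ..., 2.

Fix the vertex order 1 < 2 < 3 < 4 < 5 and write every simplex with vertices in increasing order. Then dim K = 2 and the simplices of K are:

  0-simplices (5): [1], [2], [3], [4], [5]
  1-simplices (9): [1,2], [1,3], [1,5], [2,3], [2,4], [2,5], [3,4], [3,5], [4,5]
  2-simplices (6): [1,2,3], [1,2,5], [1,3,5], [2,3,4], [2,4,5], [3,4,5]

giving chain groups C_0 ≅ Z^5, C_1 ≅ Z^9, C_2 ≅ Z^6.

Boundary ∂_1: C_1 → C_0 is given by ∂[p,q] = [q] − [p].
As a 5×9 matrix over Z this has rank 4, with invariant factors (1,1,1,1).

∂_2: C_2 → C_1 acts by ∂[p,q,r] = [q,r] − [p,r] + [p,q]. For instance
  ∂[1,2,3] = [2,3] − [1,3] + [1,2],
  ∂[2,4,5] = [4,5] − [2,5] + [2,4].
As a 9×6 matrix over Z this has rank 5, with invariant factors (1,1,1,1,1).

Computing H_k = (kernel of ∂_k) / (image of ∂_{k+1}):

  H_0: rank C_0 − rank ∂_1 = 5 − 4 = 1, and the invariant factors of ∂_1 are all 1, so H_0 ≅ Z.
  H_1: rank ker ∂_1 − rank ∂_2 = (9 − 4) − 5 = 0, and the invariant factors of ∂_2 are all 1, so H_1 ≅ 0.
  H_2: rank ker ∂_2 − rank ∂_3 = (6 − 5) − 0 = 1, and there is no ∂_3, so H_2 ≅ Z.

As a check, the Euler characteristic is 5 − 9 + 6 = 2, which agrees with 1 − 0 + 1 = 2.

H_0 = Z,  H_1 = 0,  H_2 = Z.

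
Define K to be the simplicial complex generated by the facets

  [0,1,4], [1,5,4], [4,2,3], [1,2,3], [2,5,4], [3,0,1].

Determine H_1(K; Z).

H_1 ≅ Z.

We work with the vertex ordering 0 < 1 < 2 < 3 < 4 < 5. The simplices of K, each written with vertices in increasing order, are:

  0-simplices (6): [0], [1], [2], [3], [4], [5]
  1-simplices (12): [0,1], [0,3], [0,4], [1,2], [1,3], [1,4], [1,5], [2,3], [2,4], [2,5], [3,4], [4,5]
  2-simplices (6): [0,1,3], [0,1,4], [1,2,3], [1,4,5], [2,3,4], [2,4,5]

so the chain groups are C_0 ≅ Z^6, C_1 ≅ Z^12, C_2 ≅ Z^6.

∂_1: C_1 → C_0 maps an edge to its endpoints' difference, ∂[p,q] = q − p.
The resulting 6×12 matrix has rank 5, and its Smith normal form has invariant factors (1,1,1,1,1).

∂_2: C_2 → C_1 sends each 2-simplex [p,q,r] to [q,r] − [p,r] + [p,q]. For instance
  ∂[2,4,5] = [4,5] − [2,5] + [2,4],
  ∂[2,3,4] = [3,4] − [2,4] + [2,3].
The resulting 12×6 matrix has rank 6, and its Smith normal form has invariant factors (1,1,1,1,1,1).

From H_k ≅ ker(∂_k) / im(∂_{k+1}) we obtain:

  H_1: rank ker ∂_1 − rank ∂_2 = (12 − 5) − 6 = 1, and the invariant factors of ∂_2 are all 1, so H_1 = Z.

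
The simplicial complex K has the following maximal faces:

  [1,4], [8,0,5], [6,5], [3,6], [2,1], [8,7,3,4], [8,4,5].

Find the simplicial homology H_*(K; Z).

H_0 ≅ Z,  H_1 ≅ Z,  H_2 = 0,  H_3 = 0.

Order the vertices as 0 < 1 < 2 < 3 < 4 < 5 < 6 < 7 < 8. Listing each simplex with vertices in this order, K has dimension 3 with simplices:

  0-simplices (9): [0], [1], [2], [3], [4], [5], [6], [7], [8]
  1-simplices (14): [0,5], [0,8], [1,2], [1,4], [3,4], [3,6], [3,7], [3,8], [4,5], [4,7], [4,8], [5,6], [5,8], [7,8]
  2-simplices (6): [0,5,8], [3,4,7], [3,4,8], [3,7,8], [4,5,8], [4,7,8]
  3-simplices (1): [3,4,7,8]

Hence C_0 ≅ Z^9, C_1 ≅ Z^14, C_2 ≅ Z^6, C_3 ≅ Z^1.

∂_1: C_1 → C_0 sends each edge [p,q] (with p < q) to q − p.
The 9×14 boundary matrix has rank 8 and Smith normal form diag(1,1,1,1,1,1,1,1).

∂_2: C_2 → C_1 maps a triangle to the signed sum of its edges. For instance
  ∂[4,5,8] = [5,8] − [4,8] + [4,5],
  ∂[0,5,8] = [5,8] − [0,8] + [0,5].
The resulting 14×6 matrix has rank 5, and its Smith normal form has invariant factors (1,1,1,1,1).

∂_3: C_3 → C_2 sends each 3-simplex σ to the alternating sum Σ_i (−1)^i (σ with its i-th vertex removed). For instance
  ∂[3,4,7,8] = [4,7,8] − [3,7,8] + [3,4,8] − [3,4,7].
As a 6×1 matrix over Z this has rank 1, with invariant factors (1).

From H_k ≅ ker(∂_k) / im(∂_{k+1}) we obtain:

  H_0: rank C_0 − rank ∂_1 = 9 − 8 = 1, and the invariant factors of ∂_1 are all 1, so H_0 ≅ Z.
  H_1: rank ker ∂_1 − rank ∂_2 = (14 − 8) − 5 = 1, and the invariant factors of ∂_2 are all 1, so H_1 ≅ Z.
  H_2: rank ker ∂_2 − rank ∂_3 = (6 − 5) − 1 = 0, and the invariant factors of ∂_3 are all 1, so H_2 ≅ 0.
  H_3: rank ker ∂_3 − rank ∂_4 = (1 − 1) − 0 = 0, and there is no ∂_4, so H_3 ≅ 0.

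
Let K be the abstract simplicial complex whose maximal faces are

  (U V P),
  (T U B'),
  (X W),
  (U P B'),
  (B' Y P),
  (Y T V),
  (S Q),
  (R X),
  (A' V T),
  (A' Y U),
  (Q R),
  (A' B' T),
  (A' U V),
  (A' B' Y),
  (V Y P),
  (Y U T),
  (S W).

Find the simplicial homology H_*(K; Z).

H_0 ≅ Z^2,  H_1 ≅ Z ⊕ Z/2,  H_2 = 0.

Take the total order P < Q < R < S < T < U < V < W < X < Y < A' < B' on the vertex set. Then K (dimension 2) consists of the simplices:

  0-simplices (12): [P], [Q], [R], [S], [T], [U], [V], [W], [X], [Y], [A'], [B']
  1-simplices (23): (23 of them)
  2-simplices (12): [P,U,V], [P,U,B'], [P,V,Y], [P,Y,B'], [T,U,Y], [T,U,B'], [T,V,Y], [T,V,A'], [T,A',B'], [U,V,A'], [U,Y,A'], [Y,A',B']

Hence C_0 ≅ Z^12, C_1 ≅ Z^23, C_2 ≅ Z^12.

The boundary map ∂_1: C_1 → C_0 maps an edge to its endpoints' difference, ∂[p,q] = q − p. For instance
  ∂[U,V] = [V] − [U].
This gives a 12×23 integer matrix of rank 10; reducing to Smith normal form yields diagonal entries (1,1,1,1,1,1,1,1,1,1).

∂_2: C_2 → C_1 acts by ∂[p,q,r] = [q,r] − [p,r] + [p,q]. For instance
  ∂[P,U,B'] = [U,B'] − [P,B'] + [P,U],
  ∂[T,U,B'] = [U,B'] − [T,B'] + [T,U].
The resulting 23×12 matrix has rank 12, and its Smith normal form has invariant factors (1,1,1,1,1,1,1,1,1,1,1,2).

Now H_k = ker ∂_k / im ∂_{k+1}, so:

  H_0: rank C_0 − rank ∂_1 = 12 − 10 = 2, and the invariant factors of ∂_1 are all 1, so H_0 = Z^2.
  H_1: rank ker ∂_1 − rank ∂_2 = (23 − 10) − 12 = 1, and ∂_2 has invariant factor 2 > 1, so H_1 = Z ⊕ Z/2.
  H_2: rank ker ∂_2 − rank ∂_3 = (12 − 12) − 0 = 0, and there is no ∂_3, so H_2 = 0.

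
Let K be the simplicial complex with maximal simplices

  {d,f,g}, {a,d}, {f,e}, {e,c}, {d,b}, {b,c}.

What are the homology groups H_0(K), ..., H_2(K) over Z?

H_0 = Z,  H_1 = Z,  H_2 = 0.

We work with the vertex ordering a < b < c < d < e < f < g. The simplices of K, each written with vertices in increasing order, are:

  0-simplices (7): a, b, c, d, e, f, g
  1-simplices (8): ad, bc, bd, ce, df, dg, ef, fg
  2-simplices (1): dfg

so the chain groups are C_0 ≅ Z^7, C_1 ≅ Z^8, C_2 ≅ Z^1.

∂_1: C_1 → C_0 sends each edge [p,q] (with p < q) to q − p.
As a 7×8 matrix over Z this has rank 6, with invariant factors (1,1,1,1,1,1).

The boundary map ∂_2: C_2 → C_1 sends each 2-simplex [p,q,r] to [q,r] − [p,r] + [p,q]. For instance
  ∂dfg = fg − dg + df.
The 8×1 boundary matrix has rank 1 and Smith normal form diag(1).

From H_k ≅ ker(∂_k) / im(∂_{k+1}) we obtain:

  H_0: rank C_0 − rank ∂_1 = 7 − 6 = 1, and the invariant factors of ∂_1 are all 1, so H_0 = Z.
  H_1: rank ker ∂_1 − rank ∂_2 = (8 − 6) − 1 = 1, and the invariant factors of ∂_2 are all 1, so H_1 = Z.
  H_2: rank ker ∂_2 − rank ∂_3 = (1 − 1) − 0 = 0, and there is no ∂_3, so H_2 = 0.

As a check, the Euler characteristic is 7 − 8 + 1 = 0, which agrees with 1 − 1 + 0 = 0.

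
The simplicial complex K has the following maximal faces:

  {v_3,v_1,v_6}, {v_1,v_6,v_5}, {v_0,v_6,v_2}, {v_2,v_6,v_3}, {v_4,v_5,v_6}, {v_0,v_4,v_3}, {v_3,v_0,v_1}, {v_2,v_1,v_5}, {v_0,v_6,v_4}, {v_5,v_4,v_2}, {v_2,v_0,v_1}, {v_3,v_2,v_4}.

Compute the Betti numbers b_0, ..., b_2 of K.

b_0 = 1, b_1 = 0, b_2 = 0.

K has 7 vertices, 18 edges, 12 triangles.
rank ∂_0 = 0, rank ∂_1 = 6 ⇒ b_0 = 7 − 0 − 6 = 1; all invariant factors of ∂_1 are 1 so no torsion. So H_0 ≅ Z.
rank ∂_1 = 6, rank ∂_2 = 12 ⇒ b_1 = 18 − 6 − 12 = 0; ∂_2 has invariant factor(s) [2] giving torsion. So H_1 ≅ Z/2.
rank ∂_2 = 12, rank ∂_3 = 0 ⇒ b_2 = 12 − 12 − 0 = 0. So H_2 ≅ 0.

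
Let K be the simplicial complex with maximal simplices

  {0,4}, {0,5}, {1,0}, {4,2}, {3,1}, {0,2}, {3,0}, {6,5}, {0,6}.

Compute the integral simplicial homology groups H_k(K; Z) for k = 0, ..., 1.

H_0 ≅ Z,  H_1 ≅ Z^3.

K has 7 vertices, 9 edges.
rank ∂_0 = 0, rank ∂_1 = 6 ⇒ b_0 = 7 − 0 − 6 = 1; all invariant factors of ∂_1 are 1 so no torsion. So H_0 = Z.
rank ∂_1 = 6, rank ∂_2 = 0 ⇒ b_1 = 9 − 6 − 0 = 3. So H_1 = Z^3.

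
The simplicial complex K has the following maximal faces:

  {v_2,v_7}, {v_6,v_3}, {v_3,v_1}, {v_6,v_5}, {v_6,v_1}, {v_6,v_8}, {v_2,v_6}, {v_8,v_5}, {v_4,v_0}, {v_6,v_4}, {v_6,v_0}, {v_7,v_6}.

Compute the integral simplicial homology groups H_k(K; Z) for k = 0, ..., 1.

Take the total order v_0 < v_1 < v_2 < v_3 < v_4 < v_5 < v_6 < v_7 < v_8 on the vertex set. Then K (dimension 1) consists of the simplices:

  0-simplices (9): [v_0], [v_1], [v_2], [v_3], [v_4], [v_5], [v_6], [v_7], [v_8]
  1-simplices (12): [v_0,v_4], [v_0,v_6], [v_1,v_3], [v_1,v_6], [v_2,v_6], [v_2,v_7], [v_3,v_6], [v_4,v_6], [v_5,v_6], [v_5,v_8], [v_6,v_7], [v_6,v_8]

giving chain groups C_0 ≅ Z^9, C_1 ≅ Z^12.

Boundary ∂_1: C_1 → C_0 maps an edge to its endpoints' difference, ∂[p,q] = q − p.
The resulting 9×12 matrix has rank 8, and its Smith normal form has invariant factors (1,1,1,1,1,1,1,1).

Computing H_k = (kernel of ∂_k) / (image of ∂_{k+1}):

  H_0: rank C_0 − rank ∂_1 = 9 − 8 = 1, and the invariant factors of ∂_1 are all 1, so H_0 ≅ Z.
  H_1: rank ker ∂_1 − rank ∂_2 = (12 − 8) − 0 = 4, and there is no ∂_2, so H_1 ≅ Z^4.

As a check, the Euler characteristic is 9 − 12 = -3, which agrees with 1 − 4 = -3.

H_0 ≅ Z,  H_1 ≅ Z^4.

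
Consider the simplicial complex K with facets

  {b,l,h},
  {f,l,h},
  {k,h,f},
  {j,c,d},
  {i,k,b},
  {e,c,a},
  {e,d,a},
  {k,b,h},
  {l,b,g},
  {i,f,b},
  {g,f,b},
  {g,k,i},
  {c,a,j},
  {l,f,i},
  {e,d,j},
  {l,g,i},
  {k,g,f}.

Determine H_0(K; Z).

H_0 = Z^2.

Fix the vertex order a < b < c < d < e < f < g < h < i < j < k < l and write every simplex with vertices in increasing order. Then dim K = 2 and the simplices of K are:

  0-simplices (12): a, b, c, d, e, f, g, h, i, j, k, l
  1-simplices (28): ac, ad, ae, aj, bf, bg, bh, bi, bk, bl, cd, ce, cj, de, dj, ej, fg, fh, fi, fk, fl, gi, gk, gl, hk, hl, ik, il
  2-simplices (17): ace, acj, ade, bfg, bfi, bgl, bhk, bhl, bik, cdj, dej, fgk, fhk, fhl, fil, gik, gil

Hence C_0 ≅ Z^12, C_1 ≅ Z^28, C_2 ≅ Z^17.

∂_1: C_1 → C_0 is given by ∂[p,q] = [q] − [p]. For instance
  ∂ce = e − c.
The resulting 12×28 matrix has rank 10, and its Smith normal form has invariant factors (1,1,1,1,1,1,1,1,1,1).

The boundary map ∂_2: C_2 → C_1 sends each 2-simplex [p,q,r] to [q,r] − [p,r] + [p,q]. For instance
  ∂cdj = dj − cj + cd,
  ∂fil = il − fl + fi.
This gives a 28×17 integer matrix of rank 17; reducing to Smith normal form yields diagonal entries (1,1,1,1,1,1,1,1,1,1,1,1,1,1,1,1,2).

Computing H_k = (kernel of ∂_k) / (image of ∂_{k+1}):

  H_0: rank C_0 − rank ∂_1 = 12 − 10 = 2, and the invariant factors of ∂_1 are all 1, so H_0 = Z^2.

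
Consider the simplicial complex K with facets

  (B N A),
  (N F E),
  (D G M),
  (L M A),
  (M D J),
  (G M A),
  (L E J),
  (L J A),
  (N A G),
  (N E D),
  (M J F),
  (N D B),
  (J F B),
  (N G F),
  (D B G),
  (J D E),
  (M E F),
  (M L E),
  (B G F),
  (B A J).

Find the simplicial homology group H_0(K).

H_0 = Z.

Take the total order A < B < D < E < F < G < J < L < M < N on the vertex set. Then K (dimension 2) consists of the simplices:

  0-simplices (10): A, B, D, E, F, G, J, L, M, N
  1-simplices (30): AB, AG, AJ, AL, AM, AN, BD, BF, BG, BJ, BN, DE, DG, DJ, DM, DN, EF, EJ, EL, EM, EN, FG, FJ, FM, FN, GM, GN, JL, JM, LM
  2-simplices (20): ABJ, ABN, AGM, AGN, AJL, ALM, BDG, BDN, BFG, BFJ, DEJ, DEN, DGM, DJM, EFM, EFN, EJL, ELM, FGN, FJM

so the chain groups are C_0 ≅ Z^10, C_1 ≅ Z^30, C_2 ≅ Z^20.

The boundary map ∂_1: C_1 → C_0 maps an edge to its endpoints' difference, ∂[p,q] = q − p.
The 10×30 boundary matrix has rank 9 and Smith normal form diag(1,1,1,1,1,1,1,1,1).

Boundary ∂_2: C_2 → C_1 sends each 2-simplex [p,q,r] to [q,r] − [p,r] + [p,q]. For instance
  ∂BFJ = FJ − BJ + BF,
  ∂AGN = GN − AN + AG.
The resulting 30×20 matrix has rank 20, and its Smith normal form has invariant factors (1,1,1,1,1,1,1,1,1,1,1,1,1,1,1,1,1,1,1,2).

Reading off H_k = ker ∂_k / im ∂_{k+1}:

  H_0: rank C_0 − rank ∂_1 = 10 − 9 = 1, and the invariant factors of ∂_1 are all 1, so H_0 ≅ Z.

(K is a triangulation of the Klein bottle.)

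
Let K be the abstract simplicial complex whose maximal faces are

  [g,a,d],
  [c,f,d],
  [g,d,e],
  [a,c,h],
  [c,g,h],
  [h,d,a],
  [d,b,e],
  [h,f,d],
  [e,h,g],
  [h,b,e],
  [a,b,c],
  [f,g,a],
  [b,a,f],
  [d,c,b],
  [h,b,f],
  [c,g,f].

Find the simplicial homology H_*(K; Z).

H_0 = Z,  H_1 = Z^2,  H_2 = Z.

Take the total order a < b < c < d < e < f < g < h on the vertex set. Then K (dimension 2) consists of the simplices:

  0-simplices (8): a, b, c, d, e, f, g, h
  1-simplices (24): ab, ac, ad, af, ag, ah, bc, bd, be, bf, bh, cd, cf, cg, ch, de, df, dg, dh, eg, eh, fg, fh, gh
  2-simplices (16): abc, abf, ach, adg, adh, afg, bcd, bde, beh, bfh, cdf, cfg, cgh, deg, dfh, egh

giving chain groups C_0 ≅ Z^8, C_1 ≅ Z^24, C_2 ≅ Z^16.

∂_1: C_1 → C_0 is given by ∂[p,q] = [q] − [p]. For instance
  ∂ch = h − c.
As a 8×24 matrix over Z this has rank 7, with invariant factors (1,1,1,1,1,1,1).

Boundary ∂_2: C_2 → C_1 sends each 2-simplex [p,q,r] to [q,r] − [p,r] + [p,q]. For instance
  ∂deg = eg − dg + de,
  ∂cgh = gh − ch + cg.
The 24×16 boundary matrix has rank 15 and Smith normal form diag(1,1,1,1,1,1,1,1,1,1,1,1,1,1,1).

Computing H_k = (kernel of ∂_k) / (image of ∂_{k+1}):

  H_0: rank C_0 − rank ∂_1 = 8 − 7 = 1, and the invariant factors of ∂_1 are all 1, so H_0 ≅ Z.
  H_1: rank ker ∂_1 − rank ∂_2 = (24 − 7) − 15 = 2, and the invariant factors of ∂_2 are all 1, so H_1 ≅ Z^2.
  H_2: rank ker ∂_2 − rank ∂_3 = (16 − 15) − 0 = 1, and there is no ∂_3, so H_2 ≅ Z.

As a check, the Euler characteristic is 8 − 24 + 16 = 0, which agrees with 1 − 2 + 1 = 0.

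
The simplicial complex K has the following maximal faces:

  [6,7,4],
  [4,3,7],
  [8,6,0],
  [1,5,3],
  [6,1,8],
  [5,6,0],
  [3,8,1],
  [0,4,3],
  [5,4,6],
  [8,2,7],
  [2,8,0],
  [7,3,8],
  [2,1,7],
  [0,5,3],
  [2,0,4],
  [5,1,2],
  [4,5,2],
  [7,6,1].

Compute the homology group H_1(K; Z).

H_1 ≅ Z ⊕ Z_2.

Order the vertices as 0 < 1 < 2 < 3 < 4 < 5 < 6 < 7 < 8. Listing each simplex with vertices in this order, K has dimension 2 with simplices:

  0-simplices (9): [0], [1], [2], [3], [4], [5], [6], [7], [8]
  1-simplices (27): (27 of them)
  2-simplices (18): [0,2,4], [0,2,8], [0,3,4], [0,3,5], [0,5,6], [0,6,8], [1,2,5], [1,2,7], [1,3,5], [1,3,8], [1,6,7], [1,6,8], [2,4,5], [2,7,8], [3,4,7], [3,7,8], [4,5,6], [4,6,7]

Hence C_0 ≅ Z^9, C_1 ≅ Z^27, C_2 ≅ Z^18.

The boundary map ∂_1: C_1 → C_0 is given by ∂[p,q] = [q] − [p]. For instance
  ∂[0,5] = [5] − [0].
As a 9×27 matrix over Z this has rank 8, with invariant factors (1,1,1,1,1,1,1,1).

∂_2: C_2 → C_1 acts by ∂[p,q,r] = [q,r] − [p,r] + [p,q]. For instance
  ∂[1,2,7] = [2,7] − [1,7] + [1,2],
  ∂[1,3,8] = [3,8] − [1,8] + [1,3].
As a 27×18 matrix over Z this has rank 18, with invariant factors (1,1,1,1,1,1,1,1,1,1,1,1,1,1,1,1,1,2).

Computing H_k = (kernel of ∂_k) / (image of ∂_{k+1}):

  H_1: rank ker ∂_1 − rank ∂_2 = (27 − 8) − 18 = 1, and ∂_2 has invariant factor 2 > 1, so H_1 = Z ⊕ Z_2.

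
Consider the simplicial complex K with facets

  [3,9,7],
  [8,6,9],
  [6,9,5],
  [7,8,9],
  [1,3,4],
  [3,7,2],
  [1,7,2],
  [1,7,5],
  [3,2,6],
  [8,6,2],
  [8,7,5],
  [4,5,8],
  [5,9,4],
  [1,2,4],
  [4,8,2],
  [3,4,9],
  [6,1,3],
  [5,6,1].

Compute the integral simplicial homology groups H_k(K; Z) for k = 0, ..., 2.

H_0 ≅ Z,  H_1 ≅ Z ⊕ Z/2,  H_2 = 0.

K has 9 vertices, 27 edges, 18 triangles.
rank ∂_0 = 0, rank ∂_1 = 8 ⇒ b_0 = 9 − 0 − 8 = 1; all invariant factors of ∂_1 are 1 so no torsion. So H_0 = Z.
rank ∂_1 = 8, rank ∂_2 = 18 ⇒ b_1 = 27 − 8 − 18 = 1; ∂_2 has invariant factor(s) [2] giving torsion. So H_1 = Z ⊕ Z/2.
rank ∂_2 = 18, rank ∂_3 = 0 ⇒ b_2 = 18 − 18 − 0 = 0. So H_2 = 0.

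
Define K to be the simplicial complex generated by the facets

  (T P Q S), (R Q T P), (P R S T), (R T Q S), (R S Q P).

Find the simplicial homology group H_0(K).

H_0 = Z.

We work with the vertex ordering P < Q < R < S < T. The simplices of K, each written with vertices in increasing order, are:

  0-simplices (5): P, Q, R, S, T
  1-simplices (10): PQ, PR, PS, PT, QR, QS, QT, RS, RT, ST
  2-simplices (10): PQR, PQS, PQT, PRS, PRT, PST, QRS, QRT, QST, RST
  3-simplices (5): PQRS, PQRT, PQST, PRST, QRST

giving chain groups C_0 ≅ Z^5, C_1 ≅ Z^10, C_2 ≅ Z^10, C_3 ≅ Z^5.

∂_1: C_1 → C_0 sends each edge [p,q] (with p < q) to q − p. For instance
  ∂PQ = Q − P.
The resulting 5×10 matrix has rank 4, and its Smith normal form has invariant factors (1,1,1,1).

The boundary map ∂_2: C_2 → C_1 maps a triangle to the signed sum of its edges. For instance
  ∂QRT = RT − QT + QR,
  ∂QST = ST − QT + QS.
As a 10×10 matrix over Z this has rank 6, with invariant factors (1,1,1,1,1,1).

Boundary ∂_3: C_3 → C_2 sends each 3-simplex σ to the alternating sum Σ_i (−1)^i (σ with its i-th vertex removed). For instance
  ∂QRST = RST − QST + QRT − QRS,
  ∂PQST = QST − PST + PQT − PQS.
This gives a 10×5 integer matrix of rank 4; reducing to Smith normal form yields diagonal entries (1,1,1,1).

From H_k ≅ ker(∂_k) / im(∂_{k+1}) we obtain:

  H_0: rank C_0 − rank ∂_1 = 5 − 4 = 1, and the invariant factors of ∂_1 are all 1, so H_0 ≅ Z.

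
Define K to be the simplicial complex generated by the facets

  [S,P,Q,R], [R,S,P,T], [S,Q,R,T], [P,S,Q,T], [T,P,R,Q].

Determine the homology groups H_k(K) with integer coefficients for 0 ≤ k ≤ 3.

H_0 = Z,  H_1 = 0,  H_2 = 0,  H_3 = Z.

Take the total order P < Q < R < S < T on the vertex set. Then K (dimension 3) consists of the simplices:

  0-simplices (5): P, Q, R, S, T
  1-simplices (10): PQ, PR, PS, PT, QR, QS, QT, RS, RT, ST
  2-simplices (10): PQR, PQS, PQT, PRS, PRT, PST, QRS, QRT, QST, RST
  3-simplices (5): PQRS, PQRT, PQST, PRST, QRST

Hence C_0 ≅ Z^5, C_1 ≅ Z^10, C_2 ≅ Z^10, C_3 ≅ Z^5.

Boundary ∂_1: C_1 → C_0 sends each edge [p,q] (with p < q) to q − p. For instance
  ∂QT = T − Q.
The 5×10 boundary matrix has rank 4 and Smith normal form diag(1,1,1,1).

The boundary map ∂_2: C_2 → C_1 acts by ∂[p,q,r] = [q,r] − [p,r] + [p,q]. For instance
  ∂PQR = QR − PR + PQ,
  ∂PRS = RS − PS + PR.
As a 10×10 matrix over Z this has rank 6, with invariant factors (1,1,1,1,1,1).

∂_3: C_3 → C_2 sends each 3-simplex σ to the alternating sum Σ_i (−1)^i (σ with its i-th vertex removed). For instance
  ∂PQST = QST − PST + PQT − PQS,
  ∂PQRS = QRS − PRS + PQS − PQR.
As a 10×5 matrix over Z this has rank 4, with invariant factors (1,1,1,1).

Now H_k = ker ∂_k / im ∂_{k+1}, so:

  H_0: rank C_0 − rank ∂_1 = 5 − 4 = 1, and the invariant factors of ∂_1 are all 1, so H_0 ≅ Z.
  H_1: rank ker ∂_1 − rank ∂_2 = (10 − 4) − 6 = 0, and the invariant factors of ∂_2 are all 1, so H_1 ≅ 0.
  H_2: rank ker ∂_2 − rank ∂_3 = (10 − 6) − 4 = 0, and the invariant factors of ∂_3 are all 1, so H_2 ≅ 0.
  H_3: rank ker ∂_3 − rank ∂_4 = (5 − 4) − 0 = 1, and there is no ∂_4, so H_3 ≅ Z.

(K is a triangulation of the 3-sphere S^3.)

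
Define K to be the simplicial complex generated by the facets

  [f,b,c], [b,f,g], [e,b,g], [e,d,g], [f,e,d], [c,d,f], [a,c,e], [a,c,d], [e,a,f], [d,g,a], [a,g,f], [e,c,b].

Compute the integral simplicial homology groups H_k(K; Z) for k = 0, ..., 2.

Take the total order a < b < c < d < e < f < g on the vertex set. Then K (dimension 2) consists of the simplices:

  0-simplices (7): a, b, c, d, e, f, g
  1-simplices (18): ac, ad, ae, af, ag, bc, be, bf, bg, cd, ce, cf, de, df, dg, ef, eg, fg
  2-simplices (12): acd, ace, adg, aef, afg, bce, bcf, beg, bfg, cdf, def, deg

giving chain groups C_0 ≅ Z^7, C_1 ≅ Z^18, C_2 ≅ Z^12.

Boundary ∂_1: C_1 → C_0 sends each edge [p,q] (with p < q) to q − p.
The resulting 7×18 matrix has rank 6, and its Smith normal form has invariant factors (1,1,1,1,1,1).

∂_2: C_2 → C_1 acts by ∂[p,q,r] = [q,r] − [p,r] + [p,q]. For instance
  ∂bce = ce − be + bc,
  ∂afg = fg − ag + af.
As a 18×12 matrix over Z this has rank 12, with invariant factors (1,1,1,1,1,1,1,1,1,1,1,2).

From H_k ≅ ker(∂_k) / im(∂_{k+1}) we obtain:

  H_0: rank C_0 − rank ∂_1 = 7 − 6 = 1, and the invariant factors of ∂_1 are all 1, so H_0 = Z.
  H_1: rank ker ∂_1 − rank ∂_2 = (18 − 6) − 12 = 0, and ∂_2 has invariant factor 2 > 1, so H_1 = Z/2Z.
  H_2: rank ker ∂_2 − rank ∂_3 = (12 − 12) − 0 = 0, and there is no ∂_3, so H_2 = 0.

H_0 ≅ Z,  H_1 ≅ Z/2Z,  H_2 = 0.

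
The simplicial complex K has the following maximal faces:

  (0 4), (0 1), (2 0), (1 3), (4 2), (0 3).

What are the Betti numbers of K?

K has 5 vertices, 6 edges.
rank ∂_0 = 0, rank ∂_1 = 4 ⇒ b_0 = 5 − 0 − 4 = 1; all invariant factors of ∂_1 are 1 so no torsion. So H_0 ≅ Z.
rank ∂_1 = 4, rank ∂_2 = 0 ⇒ b_1 = 6 − 4 − 0 = 2. So H_1 ≅ Z^2.

b_0 = 1, b_1 = 2.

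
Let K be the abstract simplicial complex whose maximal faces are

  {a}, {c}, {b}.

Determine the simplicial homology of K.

H_0 ≅ Z^3.

We work with the vertex ordering a < b < c. The simplices of K, each written with vertices in increasing order, are:

  0-simplices (3): a, b, c

Hence C_0 ≅ Z^3.

Computing H_k = (kernel of ∂_k) / (image of ∂_{k+1}):

  H_0: rank C_0 − rank ∂_1 = 3 − 0 = 3, and there is no ∂_1, so H_0 ≅ Z^3.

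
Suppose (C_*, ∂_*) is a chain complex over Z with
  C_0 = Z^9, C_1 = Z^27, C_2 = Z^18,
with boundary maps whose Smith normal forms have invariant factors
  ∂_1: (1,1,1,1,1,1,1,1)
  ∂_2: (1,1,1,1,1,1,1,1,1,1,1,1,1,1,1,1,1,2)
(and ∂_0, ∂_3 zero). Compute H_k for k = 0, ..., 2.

H_0 = Z,  H_1 = Z ⊕ Z/2Z,  H_2 = 0.

H_0: b_0 = 9 − 0 − 8 = 1; torsion from ∂_1 factors > 1: none. So H_0 = Z.
H_1: b_1 = 27 − 8 − 18 = 1; torsion from ∂_2 factors > 1: [2]. So H_1 = Z ⊕ Z/2Z.
H_2: b_2 = 18 − 18 − 0 = 0; torsion from ∂_3 factors > 1: none. So H_2 = 0.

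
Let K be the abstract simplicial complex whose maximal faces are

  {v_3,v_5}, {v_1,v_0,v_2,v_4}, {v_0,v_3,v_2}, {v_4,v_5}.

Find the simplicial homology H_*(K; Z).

H_0 = Z,  H_1 = Z,  H_2 = 0,  H_3 = 0.

Order the vertices as v_0 < v_1 < v_2 < v_3 < v_4 < v_5. Listing each simplex with vertices in this order, K has dimension 3 with simplices:

  0-simplices (6): [v_0], [v_1], [v_2], [v_3], [v_4], [v_5]
  1-simplices (10): [v_0,v_1], [v_0,v_2], [v_0,v_3], [v_0,v_4], [v_1,v_2], [v_1,v_4], [v_2,v_3], [v_2,v_4], [v_3,v_5], [v_4,v_5]
  2-simplices (5): [v_0,v_1,v_2], [v_0,v_1,v_4], [v_0,v_2,v_3], [v_0,v_2,v_4], [v_1,v_2,v_4]
  3-simplices (1): [v_0,v_1,v_2,v_4]

giving chain groups C_0 ≅ Z^6, C_1 ≅ Z^10, C_2 ≅ Z^5, C_3 ≅ Z^1.

The boundary map ∂_1: C_1 → C_0 sends each edge [p,q] (with p < q) to q − p. For instance
  ∂[v_0,v_3] = [v_3] − [v_0].
The 6×10 boundary matrix has rank 5 and Smith normal form diag(1,1,1,1,1).

The boundary map ∂_2: C_2 → C_1 maps a triangle to the signed sum of its edges. For instance
  ∂[v_0,v_1,v_4] = [v_1,v_4] − [v_0,v_4] + [v_0,v_1],
  ∂[v_1,v_2,v_4] = [v_2,v_4] − [v_1,v_4] + [v_1,v_2].
The resulting 10×5 matrix has rank 4, and its Smith normal form has invariant factors (1,1,1,1).

∂_3: C_3 → C_2 sends each 3-simplex σ to the alternating sum Σ_i (−1)^i (σ with its i-th vertex removed). For instance
  ∂[v_0,v_1,v_2,v_4] = [v_1,v_2,v_4] − [v_0,v_2,v_4] + [v_0,v_1,v_4] − [v_0,v_1,v_2].
This gives a 5×1 integer matrix of rank 1; reducing to Smith normal form yields diagonal entries (1).

Now H_k = ker ∂_k / im ∂_{k+1}, so:

  H_0: rank C_0 − rank ∂_1 = 6 − 5 = 1, and the invariant factors of ∂_1 are all 1, so H_0 ≅ Z.
  H_1: rank ker ∂_1 − rank ∂_2 = (10 − 5) − 4 = 1, and the invariant factors of ∂_2 are all 1, so H_1 ≅ Z.
  H_2: rank ker ∂_2 − rank ∂_3 = (5 − 4) − 1 = 0, and the invariant factors of ∂_3 are all 1, so H_2 ≅ 0.
  H_3: rank ker ∂_3 − rank ∂_4 = (1 − 1) − 0 = 0, and there is no ∂_4, so H_3 ≅ 0.

As a check, the Euler characteristic is 6 − 10 + 5 − 1 = 0, which agrees with 1 − 1 + 0 − 0 = 0.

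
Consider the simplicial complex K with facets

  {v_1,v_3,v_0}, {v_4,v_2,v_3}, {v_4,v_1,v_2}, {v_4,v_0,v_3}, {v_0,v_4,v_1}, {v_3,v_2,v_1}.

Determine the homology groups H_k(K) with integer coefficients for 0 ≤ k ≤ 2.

H_0 ≅ Z,  H_1 = 0,  H_2 ≅ Z.

Order the vertices as v_0 < v_1 < v_2 < v_3 < v_4. Listing each simplex with vertices in this order, K has dimension 2 with simplices:

  0-simplices (5): [v_0], [v_1], [v_2], [v_3], [v_4]
  1-simplices (9): [v_0,v_1], [v_0,v_3], [v_0,v_4], [v_1,v_2], [v_1,v_3], [v_1,v_4], [v_2,v_3], [v_2,v_4], [v_3,v_4]
  2-simplices (6): [v_0,v_1,v_3], [v_0,v_1,v_4], [v_0,v_3,v_4], [v_1,v_2,v_3], [v_1,v_2,v_4], [v_2,v_3,v_4]

so the chain groups are C_0 ≅ Z^5, C_1 ≅ Z^9, C_2 ≅ Z^6.

The boundary map ∂_1: C_1 → C_0 maps an edge to its endpoints' difference, ∂[p,q] = q − p. For instance
  ∂[v_0,v_1] = [v_1] − [v_0].
The 5×9 boundary matrix has rank 4 and Smith normal form diag(1,1,1,1).

Boundary ∂_2: C_2 → C_1 acts by ∂[p,q,r] = [q,r] − [p,r] + [p,q]. For instance
  ∂[v_1,v_2,v_4] = [v_2,v_4] − [v_1,v_4] + [v_1,v_2],
  ∂[v_0,v_1,v_4] = [v_1,v_4] − [v_0,v_4] + [v_0,v_1].
The resulting 9×6 matrix has rank 5, and its Smith normal form has invariant factors (1,1,1,1,1).

From H_k ≅ ker(∂_k) / im(∂_{k+1}) we obtain:

  H_0: rank C_0 − rank ∂_1 = 5 − 4 = 1, and the invariant factors of ∂_1 are all 1, so H_0 = Z.
  H_1: rank ker ∂_1 − rank ∂_2 = (9 − 4) − 5 = 0, and the invariant factors of ∂_2 are all 1, so H_1 = 0.
  H_2: rank ker ∂_2 − rank ∂_3 = (6 − 5) − 0 = 1, and there is no ∂_3, so H_2 = Z.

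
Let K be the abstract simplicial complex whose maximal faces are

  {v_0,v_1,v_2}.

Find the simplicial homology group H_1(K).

Order the vertices as v_0 < v_1 < v_2. Listing each simplex with vertices in this order, K has dimension 2 with simplices:

  0-simplices (3): [v_0], [v_1], [v_2]
  1-simplices (3): [v_0,v_1], [v_0,v_2], [v_1,v_2]
  2-simplices (1): [v_0,v_1,v_2]

Hence C_0 ≅ Z^3, C_1 ≅ Z^3, C_2 ≅ Z^1.

Boundary ∂_1: C_1 → C_0 sends each edge [p,q] (with p < q) to q − p.
The 3×3 boundary matrix has rank 2 and Smith normal form diag(1,1).

The boundary map ∂_2: C_2 → C_1 maps a triangle to the signed sum of its edges. For instance
  ∂[v_0,v_1,v_2] = [v_1,v_2] − [v_0,v_2] + [v_0,v_1].
As a 3×1 matrix over Z this has rank 1, with invariant factors (1).

From H_k ≅ ker(∂_k) / im(∂_{k+1}) we obtain:

  H_1: rank ker ∂_1 − rank ∂_2 = (3 − 2) − 1 = 0, and the invariant factors of ∂_2 are all 1, so H_1 = 0.

(K is a triangulation of the 2-simplex.)

H_1 ≅ 0.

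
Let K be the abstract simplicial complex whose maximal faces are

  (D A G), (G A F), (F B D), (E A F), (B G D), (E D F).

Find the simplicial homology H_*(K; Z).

Take the total order A < B < D < E < F < G on the vertex set. Then K (dimension 2) consists of the simplices:

  0-simplices (6): A, B, D, E, F, G
  1-simplices (12): AD, AE, AF, AG, BD, BF, BG, DE, DF, DG, EF, FG
  2-simplices (6): ADG, AEF, AFG, BDF, BDG, DEF

so the chain groups are C_0 ≅ Z^6, C_1 ≅ Z^12, C_2 ≅ Z^6.

The boundary map ∂_1: C_1 → C_0 maps an edge to its endpoints' difference, ∂[p,q] = q − p.
As a 6×12 matrix over Z this has rank 5, with invariant factors (1,1,1,1,1).

The boundary map ∂_2: C_2 → C_1 sends each 2-simplex [p,q,r] to [q,r] − [p,r] + [p,q]. For instance
  ∂BDG = DG − BG + BD,
  ∂DEF = EF − DF + DE.
The 12×6 boundary matrix has rank 6 and Smith normal form diag(1,1,1,1,1,1).

From H_k ≅ ker(∂_k) / im(∂_{k+1}) we obtain:

  H_0: rank C_0 − rank ∂_1 = 6 − 5 = 1, and the invariant factors of ∂_1 are all 1, so H_0 = Z.
  H_1: rank ker ∂_1 − rank ∂_2 = (12 − 5) − 6 = 1, and the invariant factors of ∂_2 are all 1, so H_1 = Z.
  H_2: rank ker ∂_2 − rank ∂_3 = (6 − 6) − 0 = 0, and there is no ∂_3, so H_2 = 0.

H_0 ≅ Z,  H_1 ≅ Z,  H_2 = 0.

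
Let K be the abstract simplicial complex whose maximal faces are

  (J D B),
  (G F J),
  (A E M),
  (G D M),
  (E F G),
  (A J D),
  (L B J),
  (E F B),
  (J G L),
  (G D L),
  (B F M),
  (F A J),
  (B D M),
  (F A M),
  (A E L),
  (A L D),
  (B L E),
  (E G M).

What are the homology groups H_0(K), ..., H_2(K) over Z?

We work with the vertex ordering A < B < D < E < F < G < J < L < M. The simplices of K, each written with vertices in increasing order, are:

  0-simplices (9): A, B, D, E, F, G, J, L, M
  1-simplices (27): AD, AE, AF, AJ, AL, AM, BD, BE, BF, BJ, BL, BM, DG, DJ, DL, DM, EF, EG, EL, EM, FG, FJ, FM, GJ, GL, GM, JL
  2-simplices (18): ADJ, ADL, AEL, AEM, AFJ, AFM, BDJ, BDM, BEF, BEL, BFM, BJL, DGL, DGM, EFG, EGM, FGJ, GJL

giving chain groups C_0 ≅ Z^9, C_1 ≅ Z^27, C_2 ≅ Z^18.

The boundary map ∂_1: C_1 → C_0 is given by ∂[p,q] = [q] − [p].
The 9×27 boundary matrix has rank 8 and Smith normal form diag(1,1,1,1,1,1,1,1).

∂_2: C_2 → C_1 maps a triangle to the signed sum of its edges. For instance
  ∂BEL = EL − BL + BE,
  ∂AFJ = FJ − AJ + AF.
The resulting 27×18 matrix has rank 18, and its Smith normal form has invariant factors (1,1,1,1,1,1,1,1,1,1,1,1,1,1,1,1,1,2).

From H_k ≅ ker(∂_k) / im(∂_{k+1}) we obtain:

  H_0: rank C_0 − rank ∂_1 = 9 − 8 = 1, and the invariant factors of ∂_1 are all 1, so H_0 = Z.
  H_1: rank ker ∂_1 − rank ∂_2 = (27 − 8) − 18 = 1, and ∂_2 has invariant factor 2 > 1, so H_1 = Z ⊕ Z/2.
  H_2: rank ker ∂_2 − rank ∂_3 = (18 − 18) − 0 = 0, and there is no ∂_3, so H_2 = 0.

As a check, the Euler characteristic is 9 − 27 + 18 = 0, which agrees with 1 − 1 + 0 = 0.
(K is a triangulation of the Klein bottle.)

H_0 ≅ Z,  H_1 ≅ Z ⊕ Z/2,  H_2 = 0.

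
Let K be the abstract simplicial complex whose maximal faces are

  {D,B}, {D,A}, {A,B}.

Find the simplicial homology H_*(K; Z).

Order the vertices as A < B < D. Listing each simplex with vertices in this order, K has dimension 1 with simplices:

  0-simplices (3): A, B, D
  1-simplices (3): AB, AD, BD

so the chain groups are C_0 ≅ Z^3, C_1 ≅ Z^3.

Boundary ∂_1: C_1 → C_0 is given by ∂[p,q] = [q] − [p]. For instance
  ∂AD = D − A.
As a 3×3 matrix over Z this has rank 2, with invariant factors (1,1).

Reading off H_k = ker ∂_k / im ∂_{k+1}:

  H_0: rank C_0 − rank ∂_1 = 3 − 2 = 1, and the invariant factors of ∂_1 are all 1, so H_0 ≅ Z.
  H_1: rank ker ∂_1 − rank ∂_2 = (3 − 2) − 0 = 1, and there is no ∂_2, so H_1 ≅ Z.

H_0 = Z,  H_1 = Z.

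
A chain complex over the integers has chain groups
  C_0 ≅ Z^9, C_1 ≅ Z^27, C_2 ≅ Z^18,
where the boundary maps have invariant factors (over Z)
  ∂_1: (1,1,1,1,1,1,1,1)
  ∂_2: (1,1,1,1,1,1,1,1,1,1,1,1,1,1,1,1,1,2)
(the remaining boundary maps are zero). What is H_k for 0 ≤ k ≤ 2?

H_0: b_0 = 9 − 0 − 8 = 1; torsion from ∂_1 factors > 1: none. So H_0 ≅ Z.
H_1: b_1 = 27 − 8 − 18 = 1; torsion from ∂_2 factors > 1: [2]. So H_1 ≅ Z ⊕ Z_2.
H_2: b_2 = 18 − 18 − 0 = 0; torsion from ∂_3 factors > 1: none. So H_2 ≅ 0.

H_0 ≅ Z,  H_1 ≅ Z ⊕ Z_2,  H_2 = 0.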